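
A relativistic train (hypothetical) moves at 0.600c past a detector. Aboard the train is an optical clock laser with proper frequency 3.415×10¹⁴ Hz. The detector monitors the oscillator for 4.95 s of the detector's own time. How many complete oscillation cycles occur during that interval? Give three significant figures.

N = 1.35×10¹⁵

γ = 1/√(1 − 0.600²) = 5/4 = 1.250
During 4.95 s of lab time, the oscillator's proper time advances by τ = Δt/γ = 4.95/1.250 = 3.960 s = 3.960×10⁰ s.
N = f × τ = 3.415×10¹⁴ × 3.960×10⁰ = 1.352×10¹⁵.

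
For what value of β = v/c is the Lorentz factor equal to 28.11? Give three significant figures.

β = 0.999

β = √(1 − 1/γ²) = √(1 − 1/28.11²) = √(1 − 0.001266) = √0.9987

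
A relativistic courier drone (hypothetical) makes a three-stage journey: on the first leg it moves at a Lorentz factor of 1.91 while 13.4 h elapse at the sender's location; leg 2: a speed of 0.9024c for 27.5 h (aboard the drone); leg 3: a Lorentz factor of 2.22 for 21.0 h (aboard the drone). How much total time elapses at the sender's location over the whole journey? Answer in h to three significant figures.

Leg 1: 13.4 h is already measured at the sender's location.
Leg 2: γ = 1/√(1 − 0.9024²) = 1/√0.1857 = 2.321; Δt_2 = 2.321 × 27.5 = 63.82 h.
Leg 3: γ = 2.22; Δt_3 = 2.220 × 21.0 = 46.62 h.
Total: 13.40 + 63.82 + 46.62 h.

Δt = 124 h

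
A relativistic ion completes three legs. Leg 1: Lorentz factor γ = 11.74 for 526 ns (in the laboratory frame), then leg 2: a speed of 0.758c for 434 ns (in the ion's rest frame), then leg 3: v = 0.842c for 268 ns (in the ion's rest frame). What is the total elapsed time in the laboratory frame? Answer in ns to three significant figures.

Leg 1: 526 ns is already measured in the laboratory frame.
Leg 2: γ = 1/√(1 − 0.758²) = 1/√0.4254 = 1.533; Δt_2 = 1.533 × 434 = 665.4 ns.
Leg 3: γ = 1/√(1 − 0.842²) = 1/√0.2910 = 1.854; Δt_3 = 1.854 × 268 = 496.8 ns.
Total: 526.0 + 665.4 + 496.8 ns.

Δt = 1690 ns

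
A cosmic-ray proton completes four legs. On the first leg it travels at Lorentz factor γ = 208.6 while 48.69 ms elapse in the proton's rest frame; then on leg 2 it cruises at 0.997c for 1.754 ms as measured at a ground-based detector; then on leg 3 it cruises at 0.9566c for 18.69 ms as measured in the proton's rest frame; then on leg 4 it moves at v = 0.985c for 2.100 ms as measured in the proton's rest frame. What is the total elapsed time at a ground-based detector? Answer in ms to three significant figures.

Δt = 1.02×10⁴ ms

Leg 1: γ = 208.6; Δt_1 = 208.6 × 48.69 = 1.016×10⁴ ms.
Leg 2: 1.754 ms is already measured at a ground-based detector.
Leg 3: γ = 1/√(1 − 0.9566²) = 1/√0.08492 = 3.432; Δt_3 = 3.432 × 18.69 = 64.14 ms.
Leg 4: γ = 1/√(1 − 0.985²) = 1/√0.02977 = 5.795; Δt_4 = 5.795 × 2.100 = 12.17 ms.
Total: 1.016×10⁴ + 1.754 + 64.14 + 12.17 ms.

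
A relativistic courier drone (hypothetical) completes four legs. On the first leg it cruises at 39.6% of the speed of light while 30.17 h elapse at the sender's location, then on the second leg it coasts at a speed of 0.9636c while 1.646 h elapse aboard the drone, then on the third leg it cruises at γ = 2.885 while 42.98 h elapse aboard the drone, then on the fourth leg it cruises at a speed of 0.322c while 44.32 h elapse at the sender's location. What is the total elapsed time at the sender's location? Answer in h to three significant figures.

Δt = 205 h

Leg 1: 30.17 h is already measured at the sender's location.
Leg 2: γ = 1/√(1 − 0.9636²) = 1/√0.07148 = 3.740; Δt_2 = 3.740 × 1.646 = 6.157 h.
Leg 3: γ = 2.885; Δt_3 = 2.885 × 42.98 = 124.0 h.
Leg 4: 44.32 h is already measured at the sender's location.
Total: 30.17 + 6.157 + 124.0 + 44.32 h.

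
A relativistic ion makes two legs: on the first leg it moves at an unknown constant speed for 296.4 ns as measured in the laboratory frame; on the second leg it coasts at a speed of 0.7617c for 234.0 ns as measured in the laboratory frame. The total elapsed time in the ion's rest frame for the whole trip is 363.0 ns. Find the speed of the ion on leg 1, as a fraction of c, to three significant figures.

β = 0.701

Leg 1: speed unknown; τ_1 = 296.4/γ_1.
Leg 2: γ = 1/√(1 − 0.7617²) = 1/√0.4198 = 1.543; τ_2 = 234.0/1.543 = 151.6 ns.
Total proper time: τ_1 + 151.6 = 363.0, so τ_1 = 363.0 − 151.6 = 211.4 ns.
γ_1 = 296.4/211.4 = 1.402; β = √(1 − 1/γ²) = √0.4914.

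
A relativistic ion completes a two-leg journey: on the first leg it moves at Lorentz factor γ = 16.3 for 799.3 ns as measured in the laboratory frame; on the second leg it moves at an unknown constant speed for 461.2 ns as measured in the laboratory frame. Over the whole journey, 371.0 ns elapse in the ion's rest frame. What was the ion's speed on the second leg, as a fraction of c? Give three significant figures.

Leg 1: γ = 16.3; τ_1 = 799.3/16.30 = 49.04 ns.
Leg 2: speed unknown; τ_2 = 461.2/γ_2.
Total proper time: 49.04 + τ_2 = 371.0, so τ_2 = 371.0 − 49.04 = 322.0 ns.
γ_2 = 461.2/322.0 = 1.432; β = √(1 − 1/γ²) = √0.5127.

β = 0.716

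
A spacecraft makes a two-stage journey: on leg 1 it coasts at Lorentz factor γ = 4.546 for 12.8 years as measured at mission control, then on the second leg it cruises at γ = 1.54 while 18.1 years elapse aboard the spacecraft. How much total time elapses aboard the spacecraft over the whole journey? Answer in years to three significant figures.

Leg 1: γ = 4.546; τ_1 = 12.8/4.546 = 2.816 years.
Leg 2: 18.1 years is already measured aboard the spacecraft.
Total: 2.816 + 18.10 years.

τ = 20.9 years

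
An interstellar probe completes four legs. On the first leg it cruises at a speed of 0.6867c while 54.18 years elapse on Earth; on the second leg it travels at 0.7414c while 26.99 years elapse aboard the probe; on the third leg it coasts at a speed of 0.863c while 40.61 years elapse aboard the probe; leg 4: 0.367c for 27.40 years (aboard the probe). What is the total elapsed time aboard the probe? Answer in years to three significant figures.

Leg 1: γ = 1/√(1 − 0.6867²) = 1/√0.5284 = 1.376; τ_1 = 54.18/1.376 = 39.39 years.
Leg 2: 26.99 years is already measured aboard the probe.
Leg 3: 40.61 years is already measured aboard the probe.
Leg 4: 27.40 years is already measured aboard the probe.
Total: 39.39 + 26.99 + 40.61 + 27.40 years.

τ = 134 years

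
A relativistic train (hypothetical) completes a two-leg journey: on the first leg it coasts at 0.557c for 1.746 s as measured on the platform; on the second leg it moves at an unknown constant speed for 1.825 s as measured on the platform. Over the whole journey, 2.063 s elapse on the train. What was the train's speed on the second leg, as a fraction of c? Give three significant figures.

Leg 1: γ = 1/√(1 − 0.557²) = 1/√0.6898 = 1.204; τ_1 = 1.746/1.204 = 1.450 s.
Leg 2: speed unknown; τ_2 = 1.825/γ_2.
Total proper time: 1.450 + τ_2 = 2.063, so τ_2 = 2.063 − 1.450 = 0.6129 s.
γ_2 = 1.825/0.6129 = 2.978; β = √(1 − 1/γ²) = √0.8872.

β = 0.942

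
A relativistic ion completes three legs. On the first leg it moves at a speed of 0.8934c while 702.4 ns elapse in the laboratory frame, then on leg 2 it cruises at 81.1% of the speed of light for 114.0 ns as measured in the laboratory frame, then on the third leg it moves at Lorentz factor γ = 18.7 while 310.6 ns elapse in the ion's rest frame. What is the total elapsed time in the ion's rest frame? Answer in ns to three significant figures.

τ = 693 ns

Leg 1: γ = 1/√(1 − 0.8934²) = 1/√0.2018 = 2.226; τ_1 = 702.4/2.226 = 315.6 ns.
Leg 2: β = 0.811; γ = 1/√(1 − 0.811²) = 1/√0.3423 = 1.709; τ_2 = 114.0/1.709 = 66.70 ns.
Leg 3: 310.6 ns is already measured in the ion's rest frame.
Total: 315.6 + 66.70 + 310.6 ns.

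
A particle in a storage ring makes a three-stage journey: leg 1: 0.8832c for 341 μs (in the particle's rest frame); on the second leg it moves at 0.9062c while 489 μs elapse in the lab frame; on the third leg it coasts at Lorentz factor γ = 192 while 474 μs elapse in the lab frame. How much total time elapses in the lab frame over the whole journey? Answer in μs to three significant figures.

Δt = 1690 μs

Leg 1: γ = 1/√(1 − 0.8832²) = 1/√0.2200 = 2.132; Δt_1 = 2.132 × 341 = 727.1 μs.
Leg 2: 489 μs is already measured in the lab frame.
Leg 3: 474 μs is already measured in the lab frame.
Total: 727.1 + 489.0 + 474.0 μs.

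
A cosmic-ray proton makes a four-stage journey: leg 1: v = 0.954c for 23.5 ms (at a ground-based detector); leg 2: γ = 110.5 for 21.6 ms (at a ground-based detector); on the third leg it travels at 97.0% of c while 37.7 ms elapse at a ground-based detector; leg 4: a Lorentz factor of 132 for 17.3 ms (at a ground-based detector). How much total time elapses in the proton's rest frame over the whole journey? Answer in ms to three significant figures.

Leg 1: γ = 1/√(1 − 0.954²) = 1/√0.08988 = 3.335; τ_1 = 23.5/3.335 = 7.045 ms.
Leg 2: γ = 110.5; τ_2 = 21.6/110.5 = 0.1955 ms.
Leg 3: β = 0.970; γ = 1/√(1 − 0.970²) = 1/√0.05910 = 4.113; τ_3 = 37.7/4.113 = 9.165 ms.
Leg 4: γ = 132; τ_4 = 17.3/132.0 = 0.1311 ms.
Total: 7.045 + 0.1955 + 9.165 + 0.1311 ms.

τ = 16.5 ms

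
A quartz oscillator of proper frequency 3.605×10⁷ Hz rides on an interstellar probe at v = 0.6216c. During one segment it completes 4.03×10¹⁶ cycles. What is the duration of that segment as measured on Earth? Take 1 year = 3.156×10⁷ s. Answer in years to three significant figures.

γ = 1/√(1 − 0.6216²) = 1/√0.6136 = 1.277
Proper time for N cycles: τ = N/f = 4.03×10¹⁶/(3.605×10⁷) = 1.118×10⁹ s = 35.42 years.
Lab-frame duration Δt = γτ = 1.277 × 35.42 = 45.22 years.

Δt = 45.2 years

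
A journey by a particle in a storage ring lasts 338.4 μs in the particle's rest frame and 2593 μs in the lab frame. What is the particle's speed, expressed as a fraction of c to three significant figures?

The proper time is measured in the particle's rest frame (both events occur at the particle's location); Δt is measured in the lab frame. γ = Δt/τ = 2593/338.4 = 7.663.
β = √(1 − 1/γ²) = √(1 − 0.01703) = √0.9830

β = 0.991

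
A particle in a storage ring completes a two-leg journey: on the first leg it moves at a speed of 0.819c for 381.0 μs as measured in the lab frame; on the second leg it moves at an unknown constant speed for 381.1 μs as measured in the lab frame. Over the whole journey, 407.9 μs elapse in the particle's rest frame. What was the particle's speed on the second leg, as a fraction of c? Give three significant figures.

β = 0.868

Leg 1: γ = 1/√(1 − 0.819²) = 1/√0.3292 = 1.743; τ_1 = 381.0/1.743 = 218.6 μs.
Leg 2: speed unknown; τ_2 = 381.1/γ_2.
Total proper time: 218.6 + τ_2 = 407.9, so τ_2 = 407.9 − 218.6 = 189.3 μs.
γ_2 = 381.1/189.3 = 2.013; β = √(1 − 1/γ²) = √0.7533.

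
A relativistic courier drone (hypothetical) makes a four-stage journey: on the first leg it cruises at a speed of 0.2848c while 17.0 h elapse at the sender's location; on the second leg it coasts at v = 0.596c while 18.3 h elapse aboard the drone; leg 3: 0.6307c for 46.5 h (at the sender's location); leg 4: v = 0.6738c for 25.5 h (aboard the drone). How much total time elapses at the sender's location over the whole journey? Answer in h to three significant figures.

Δt = 121 h

Leg 1: 17.0 h is already measured at the sender's location.
Leg 2: γ = 1/√(1 − 0.596²) = 1/√0.6448 = 1.245; Δt_2 = 1.245 × 18.3 = 22.79 h.
Leg 3: 46.5 h is already measured at the sender's location.
Leg 4: γ = 1/√(1 − 0.6738²) = 1/√0.5460 = 1.353; Δt_4 = 1.353 × 25.5 = 34.51 h.
Total: 17.00 + 22.79 + 46.50 + 34.51 h.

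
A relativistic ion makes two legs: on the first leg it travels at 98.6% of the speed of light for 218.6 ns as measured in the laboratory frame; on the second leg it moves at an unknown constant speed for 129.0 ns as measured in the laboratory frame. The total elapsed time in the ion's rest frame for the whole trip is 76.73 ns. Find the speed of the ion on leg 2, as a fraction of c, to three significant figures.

Leg 1: β = 0.986; γ = 1/√(1 − 0.986²) = 1/√0.02780 = 5.997; τ_1 = 218.6/5.997 = 36.45 ns.
Leg 2: speed unknown; τ_2 = 129.0/γ_2.
Total proper time: 36.45 + τ_2 = 76.73, so τ_2 = 76.73 − 36.45 = 40.28 ns.
γ_2 = 129.0/40.28 = 3.203; β = √(1 − 1/γ²) = √0.9025.

β = 0.950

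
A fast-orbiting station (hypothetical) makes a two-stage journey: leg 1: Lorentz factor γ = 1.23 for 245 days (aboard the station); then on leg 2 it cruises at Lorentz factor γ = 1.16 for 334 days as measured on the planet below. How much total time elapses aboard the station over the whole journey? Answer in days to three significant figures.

Leg 1: 245 days is already measured aboard the station.
Leg 2: γ = 1.16; τ_2 = 334/1.160 = 287.9 days.
Total: 245.0 + 287.9 days.

τ = 533 days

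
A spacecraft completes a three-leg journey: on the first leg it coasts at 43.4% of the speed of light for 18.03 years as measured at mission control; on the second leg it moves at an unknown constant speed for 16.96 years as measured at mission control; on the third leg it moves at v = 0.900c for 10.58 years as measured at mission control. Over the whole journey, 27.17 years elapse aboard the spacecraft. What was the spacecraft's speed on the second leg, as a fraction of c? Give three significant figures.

Leg 1: β = 0.434; γ = 1/√(1 − 0.434²) = 1/√0.8116 = 1.110; τ_1 = 18.03/1.110 = 16.24 years.
Leg 2: speed unknown; τ_2 = 16.96/γ_2.
Leg 3: γ = 1/√(1 − 0.900²) = 1/√0.1900 = 2.294; τ_3 = 10.58/2.294 = 4.612 years.
Total proper time: 16.24 + τ_2 + 4.612 = 27.17, so τ_2 = 27.17 − 20.86 = 6.315 years.
γ_2 = 16.96/6.315 = 2.686; β = √(1 − 1/γ²) = √0.8614.

β = 0.928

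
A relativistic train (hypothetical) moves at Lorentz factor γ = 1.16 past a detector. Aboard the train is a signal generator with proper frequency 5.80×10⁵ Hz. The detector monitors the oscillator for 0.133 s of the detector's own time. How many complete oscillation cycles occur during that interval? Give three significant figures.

γ = 1.16
During 0.133 s of lab time, the oscillator's proper time advances by τ = Δt/γ = 0.133/1.160 = 0.1147 s = 1.147×10⁻¹ s.
N = f × τ = 5.80×10⁵ × 1.147×10⁻¹ = 6.650×10⁴.

N = 6.65×10⁴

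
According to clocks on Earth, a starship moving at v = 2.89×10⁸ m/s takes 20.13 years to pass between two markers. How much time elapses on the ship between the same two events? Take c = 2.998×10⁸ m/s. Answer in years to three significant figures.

τ = 5.35 years

β = 2.89×10⁸/2.998×10⁸ = 0.9640; γ = 1/√(1 − 0.9640²) = 3.760
The interval measured on Earth is the dilated one; the clock on the ship measures the proper time τ = Δt/γ = 20.13/3.760 years.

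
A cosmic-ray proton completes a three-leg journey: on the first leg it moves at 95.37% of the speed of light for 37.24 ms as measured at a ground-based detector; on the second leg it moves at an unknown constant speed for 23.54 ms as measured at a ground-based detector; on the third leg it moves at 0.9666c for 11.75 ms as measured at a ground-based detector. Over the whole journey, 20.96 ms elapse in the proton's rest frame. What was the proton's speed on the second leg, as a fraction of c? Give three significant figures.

β = 0.958

Leg 1: β = 0.9537; γ = 1/√(1 − 0.9537²) = 1/√0.09046 = 3.325; τ_1 = 37.24/3.325 = 11.20 ms.
Leg 2: speed unknown; τ_2 = 23.54/γ_2.
Leg 3: γ = 1/√(1 − 0.9666²) = 1/√0.06568 = 3.902; τ_3 = 11.75/3.902 = 3.011 ms.
Total proper time: 11.20 + τ_2 + 3.011 = 20.96, so τ_2 = 20.96 − 14.21 = 6.748 ms.
γ_2 = 23.54/6.748 = 3.488; β = √(1 − 1/γ²) = √0.9178.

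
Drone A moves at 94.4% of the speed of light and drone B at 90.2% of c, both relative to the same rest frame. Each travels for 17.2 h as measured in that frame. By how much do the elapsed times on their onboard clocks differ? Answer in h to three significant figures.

|τ_A − τ_B| = 1.75 h

A: β = 0.944; γ = 1/√(1 − 0.944²) = 1/√0.1089 = 3.031; τ_A = 17.2/3.031 = 5.675 h.
B: β = 0.902; γ = 1/√(1 − 0.902²) = 1/√0.1864 = 2.316; τ_B = 17.2/2.316 = 7.426 h.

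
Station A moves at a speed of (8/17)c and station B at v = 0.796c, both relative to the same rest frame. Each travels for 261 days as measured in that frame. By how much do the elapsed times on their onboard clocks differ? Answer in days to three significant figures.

|τ_A − τ_B| = 72.3 days

A: γ = 1/√(1 − (8/17)²) = 17/15 ≈ 1.133; τ_A = 261/1.133 = 230.3 days.
B: γ = 1/√(1 − 0.796²) = 1/√0.3664 = 1.652; τ_B = 261/1.652 = 158.0 days.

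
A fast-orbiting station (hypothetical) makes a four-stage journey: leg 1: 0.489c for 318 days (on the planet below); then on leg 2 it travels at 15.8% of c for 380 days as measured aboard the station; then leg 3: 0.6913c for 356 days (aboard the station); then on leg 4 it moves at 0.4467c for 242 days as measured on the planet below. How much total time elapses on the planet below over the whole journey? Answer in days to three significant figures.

Leg 1: 318 days is already measured on the planet below.
Leg 2: β = 0.158; γ = 1/√(1 − 0.158²) = 1/√0.9750 = 1.013; Δt_2 = 1.013 × 380 = 384.8 days.
Leg 3: γ = 1/√(1 − 0.6913²) = 1/√0.5221 = 1.384; Δt_3 = 1.384 × 356 = 492.7 days.
Leg 4: 242 days is already measured on the planet below.
Total: 318.0 + 384.8 + 492.7 + 242.0 days.

Δt = 1440 days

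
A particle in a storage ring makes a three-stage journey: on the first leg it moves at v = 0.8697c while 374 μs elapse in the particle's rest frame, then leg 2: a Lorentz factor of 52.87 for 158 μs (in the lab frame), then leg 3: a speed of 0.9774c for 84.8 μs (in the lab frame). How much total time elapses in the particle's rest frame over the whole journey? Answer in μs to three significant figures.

τ = 395 μs

Leg 1: 374 μs is already measured in the particle's rest frame.
Leg 2: γ = 52.87; τ_2 = 158/52.87 = 2.988 μs.
Leg 3: γ = 1/√(1 − 0.9774²) = 1/√0.04469 = 4.730; τ_3 = 84.8/4.730 = 17.93 μs.
Total: 374.0 + 2.988 + 17.93 μs.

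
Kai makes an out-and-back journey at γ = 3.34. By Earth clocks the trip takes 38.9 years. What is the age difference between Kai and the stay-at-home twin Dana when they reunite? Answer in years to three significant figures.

Δt − τ = 27.3 years

γ = 3.34
Kai's elapsed proper time: τ = 38.9/3.340 = 11.65 years.
Age gap = Δt − τ = 38.9 − 11.65 years.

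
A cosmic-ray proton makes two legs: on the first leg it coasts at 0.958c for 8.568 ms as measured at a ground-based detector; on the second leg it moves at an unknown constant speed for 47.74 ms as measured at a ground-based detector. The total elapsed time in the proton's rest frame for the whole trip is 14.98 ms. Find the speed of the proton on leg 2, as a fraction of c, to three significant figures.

β = 0.965

Leg 1: γ = 1/√(1 − 0.958²) = 1/√0.08224 = 3.487; τ_1 = 8.568/3.487 = 2.457 ms.
Leg 2: speed unknown; τ_2 = 47.74/γ_2.
Total proper time: 2.457 + τ_2 = 14.98, so τ_2 = 14.98 − 2.457 = 12.52 ms.
γ_2 = 47.74/12.52 = 3.812; β = √(1 − 1/γ²) = √0.9312.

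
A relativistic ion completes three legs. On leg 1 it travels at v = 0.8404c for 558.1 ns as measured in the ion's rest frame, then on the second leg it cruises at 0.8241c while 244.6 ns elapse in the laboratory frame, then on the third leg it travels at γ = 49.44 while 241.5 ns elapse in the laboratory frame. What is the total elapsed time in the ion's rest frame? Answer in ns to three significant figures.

Leg 1: 558.1 ns is already measured in the ion's rest frame.
Leg 2: γ = 1/√(1 − 0.8241²) = 1/√0.3209 = 1.765; τ_2 = 244.6/1.765 = 138.6 ns.
Leg 3: γ = 49.44; τ_3 = 241.5/49.44 = 4.885 ns.
Total: 558.1 + 138.6 + 4.885 ns.

τ = 702 ns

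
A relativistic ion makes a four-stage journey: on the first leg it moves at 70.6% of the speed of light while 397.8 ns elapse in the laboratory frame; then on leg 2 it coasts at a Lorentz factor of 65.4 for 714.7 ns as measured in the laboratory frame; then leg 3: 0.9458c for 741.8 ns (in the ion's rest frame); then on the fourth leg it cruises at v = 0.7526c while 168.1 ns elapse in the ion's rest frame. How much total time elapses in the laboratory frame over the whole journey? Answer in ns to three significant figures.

Leg 1: 397.8 ns is already measured in the laboratory frame.
Leg 2: 714.7 ns is already measured in the laboratory frame.
Leg 3: γ = 1/√(1 − 0.9458²) = 1/√0.1055 = 3.079; Δt_3 = 3.079 × 741.8 = 2284 ns.
Leg 4: γ = 1/√(1 − 0.7526²) = 1/√0.4336 = 1.519; Δt_4 = 1.519 × 168.1 = 255.3 ns.
Total: 397.8 + 714.7 + 2284 + 255.3 ns.

Δt = 3650 ns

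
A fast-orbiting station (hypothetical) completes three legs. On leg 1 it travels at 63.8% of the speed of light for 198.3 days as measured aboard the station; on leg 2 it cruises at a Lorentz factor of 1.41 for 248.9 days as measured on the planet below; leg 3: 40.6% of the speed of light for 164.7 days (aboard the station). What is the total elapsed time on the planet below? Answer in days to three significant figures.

Leg 1: β = 0.638; γ = 1/√(1 − 0.638²) = 1/√0.5930 = 1.299; Δt_1 = 1.299 × 198.3 = 257.5 days.
Leg 2: 248.9 days is already measured on the planet below.
Leg 3: β = 0.406; γ = 1/√(1 − 0.406²) = 1/√0.8352 = 1.094; Δt_3 = 1.094 × 164.7 = 180.2 days.
Total: 257.5 + 248.9 + 180.2 days.

Δt = 687 days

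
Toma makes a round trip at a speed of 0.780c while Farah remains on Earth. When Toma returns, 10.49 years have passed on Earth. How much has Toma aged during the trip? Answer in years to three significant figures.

γ = 1/√(1 − 0.780²) = 1/√0.3916 = 1.598
Toma's clock measures proper time along the trip: τ = Δt/γ = 10.49/1.598 years.

τ = 6.56 years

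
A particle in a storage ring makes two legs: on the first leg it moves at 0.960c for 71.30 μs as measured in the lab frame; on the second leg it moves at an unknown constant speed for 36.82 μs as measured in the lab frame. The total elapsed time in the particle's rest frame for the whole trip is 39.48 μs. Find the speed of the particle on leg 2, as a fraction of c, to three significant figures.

Leg 1: γ = 1/√(1 − 0.960²) = 25/7 ≈ 3.571; τ_1 = 71.30/3.571 = 19.96 μs.
Leg 2: speed unknown; τ_2 = 36.82/γ_2.
Total proper time: 19.96 + τ_2 = 39.48, so τ_2 = 39.48 − 19.96 = 19.52 μs.
γ_2 = 36.82/19.52 = 1.887; β = √(1 − 1/γ²) = √0.7191.

β = 0.848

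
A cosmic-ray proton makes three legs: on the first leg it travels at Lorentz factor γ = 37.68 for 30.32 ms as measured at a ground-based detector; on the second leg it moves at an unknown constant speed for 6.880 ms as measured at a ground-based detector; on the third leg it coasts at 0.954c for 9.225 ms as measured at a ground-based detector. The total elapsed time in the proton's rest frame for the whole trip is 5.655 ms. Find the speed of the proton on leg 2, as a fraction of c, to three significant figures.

Leg 1: γ = 37.68; τ_1 = 30.32/37.68 = 0.8047 ms.
Leg 2: speed unknown; τ_2 = 6.880/γ_2.
Leg 3: γ = 1/√(1 − 0.954²) = 1/√0.08988 = 3.335; τ_3 = 9.225/3.335 = 2.766 ms.
Total proper time: 0.8047 + τ_2 + 2.766 = 5.655, so τ_2 = 5.655 − 3.570 = 2.085 ms.
γ_2 = 6.880/2.085 = 3.300; β = √(1 − 1/γ²) = √0.9082.

β = 0.953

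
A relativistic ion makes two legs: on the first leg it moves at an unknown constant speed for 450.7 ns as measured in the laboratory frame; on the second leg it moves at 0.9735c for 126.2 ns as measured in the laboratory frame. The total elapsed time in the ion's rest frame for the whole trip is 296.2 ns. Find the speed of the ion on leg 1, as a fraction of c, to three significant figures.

β = 0.805

Leg 1: speed unknown; τ_1 = 450.7/γ_1.
Leg 2: γ = 1/√(1 − 0.9735²) = 1/√0.05230 = 4.373; τ_2 = 126.2/4.373 = 28.86 ns.
Total proper time: τ_1 + 28.86 = 296.2, so τ_1 = 296.2 − 28.86 = 267.3 ns.
γ_1 = 450.7/267.3 = 1.686; β = √(1 − 1/γ²) = √0.6482.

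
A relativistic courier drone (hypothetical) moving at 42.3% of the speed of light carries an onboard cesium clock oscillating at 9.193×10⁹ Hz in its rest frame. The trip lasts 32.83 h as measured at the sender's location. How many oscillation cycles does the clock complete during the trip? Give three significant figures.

N = 9.85×10¹⁴

β = 0.423; γ = 1/√(1 − 0.423²) = 1/√0.8211 = 1.104
The oscillator's own cycle count is N = f × τ where τ is the proper time aboard the drone. τ = Δt/γ = 32.83/1.104 = 29.75 h = 1.071×10⁵ s.
N = 9.193×10⁹ × 1.071×10⁵ = 9.845×10¹⁴.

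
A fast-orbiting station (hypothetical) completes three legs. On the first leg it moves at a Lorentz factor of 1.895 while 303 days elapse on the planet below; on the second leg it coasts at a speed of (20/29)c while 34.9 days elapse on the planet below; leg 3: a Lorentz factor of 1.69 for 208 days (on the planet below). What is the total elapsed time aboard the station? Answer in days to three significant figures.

Leg 1: γ = 1.895; τ_1 = 303/1.895 = 159.9 days.
Leg 2: γ = 1/√(1 − (20/29)²) = 29/21 ≈ 1.381; τ_2 = 34.9/1.381 = 25.27 days.
Leg 3: γ = 1.69; τ_3 = 208/1.690 = 123.1 days.
Total: 159.9 + 25.27 + 123.1 days.

τ = 308 days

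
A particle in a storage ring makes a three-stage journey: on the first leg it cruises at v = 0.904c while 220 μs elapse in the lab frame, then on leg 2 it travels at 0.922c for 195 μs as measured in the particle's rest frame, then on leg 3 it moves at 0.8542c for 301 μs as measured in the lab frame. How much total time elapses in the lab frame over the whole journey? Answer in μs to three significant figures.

Leg 1: 220 μs is already measured in the lab frame.
Leg 2: γ = 1/√(1 − 0.922²) = 1/√0.1499 = 2.583; Δt_2 = 2.583 × 195 = 503.6 μs.
Leg 3: 301 μs is already measured in the lab frame.
Total: 220.0 + 503.6 + 301.0 μs.

Δt = 1020 μs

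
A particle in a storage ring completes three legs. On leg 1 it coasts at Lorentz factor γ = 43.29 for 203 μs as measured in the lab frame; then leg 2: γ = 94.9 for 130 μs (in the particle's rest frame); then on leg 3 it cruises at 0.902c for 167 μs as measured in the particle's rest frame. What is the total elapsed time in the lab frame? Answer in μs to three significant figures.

Δt = 1.29×10⁴ μs

Leg 1: 203 μs is already measured in the lab frame.
Leg 2: γ = 94.9; Δt_2 = 94.90 × 130 = 1.234×10⁴ μs.
Leg 3: γ = 1/√(1 − 0.902²) = 1/√0.1864 = 2.316; Δt_3 = 2.316 × 167 = 386.8 μs.
Total: 203.0 + 1.234×10⁴ + 386.8 μs.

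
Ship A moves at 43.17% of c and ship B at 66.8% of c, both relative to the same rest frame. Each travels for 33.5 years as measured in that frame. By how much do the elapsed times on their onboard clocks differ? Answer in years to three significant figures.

A: β = 0.4317; γ = 1/√(1 − 0.4317²) = 1/√0.8136 = 1.109; τ_A = 33.5/1.109 = 30.22 years.
B: β = 0.668; γ = 1/√(1 − 0.668²) = 1/√0.5538 = 1.344; τ_B = 33.5/1.344 = 24.93 years.

|τ_A − τ_B| = 5.29 years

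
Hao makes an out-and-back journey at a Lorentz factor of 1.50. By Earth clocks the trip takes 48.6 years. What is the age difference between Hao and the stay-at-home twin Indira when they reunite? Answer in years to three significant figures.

Δt − τ = 16.2 years

γ = 1.50
Hao's elapsed proper time: τ = 48.6/1.500 = 32.40 years.
Age gap = Δt − τ = 48.6 − 32.40 years.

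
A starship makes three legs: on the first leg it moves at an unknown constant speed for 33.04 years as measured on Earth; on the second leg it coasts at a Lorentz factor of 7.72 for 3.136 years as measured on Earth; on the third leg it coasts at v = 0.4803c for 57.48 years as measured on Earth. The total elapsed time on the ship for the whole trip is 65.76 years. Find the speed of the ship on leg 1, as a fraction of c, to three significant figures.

Leg 1: speed unknown; τ_1 = 33.04/γ_1.
Leg 2: γ = 7.72; τ_2 = 3.136/7.720 = 0.4062 years.
Leg 3: γ = 1/√(1 − 0.4803²) = 1/√0.7693 = 1.140; τ_3 = 57.48/1.140 = 50.42 years.
Total proper time: τ_1 + 0.4062 + 50.42 = 65.76, so τ_1 = 65.76 − 50.82 = 14.94 years.
γ_1 = 33.04/14.94 = 2.212; β = √(1 − 1/γ²) = √0.7956.

β = 0.892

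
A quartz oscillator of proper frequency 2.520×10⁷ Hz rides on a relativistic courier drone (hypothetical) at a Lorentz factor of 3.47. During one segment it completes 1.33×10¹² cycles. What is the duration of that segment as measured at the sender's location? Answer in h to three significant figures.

γ = 3.47
Proper time for N cycles: τ = N/f = 1.33×10¹²/(2.520×10⁷) = 5.278×10⁴ s = 14.66 h.
Lab-frame duration Δt = γτ = 3.470 × 14.66 = 50.87 h.

Δt = 50.9 h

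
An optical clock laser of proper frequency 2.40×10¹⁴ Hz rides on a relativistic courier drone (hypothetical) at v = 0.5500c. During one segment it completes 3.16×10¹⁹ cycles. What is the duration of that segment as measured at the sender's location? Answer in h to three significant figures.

γ = 1/√(1 − 0.5500²) = 1/√0.6975 = 1.197
Proper time for N cycles: τ = N/f = 3.16×10¹⁹/(2.40×10¹⁴) = 1.317×10⁵ s = 36.57 h.
Lab-frame duration Δt = γτ = 1.197 × 36.57 = 43.79 h.

Δt = 43.8 h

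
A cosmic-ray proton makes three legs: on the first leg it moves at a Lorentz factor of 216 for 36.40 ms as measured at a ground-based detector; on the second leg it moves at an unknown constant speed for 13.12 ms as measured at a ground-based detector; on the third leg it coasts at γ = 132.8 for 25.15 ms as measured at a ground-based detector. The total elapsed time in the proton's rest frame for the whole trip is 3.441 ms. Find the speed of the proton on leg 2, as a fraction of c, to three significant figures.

Leg 1: γ = 216; τ_1 = 36.40/216.0 = 0.1685 ms.
Leg 2: speed unknown; τ_2 = 13.12/γ_2.
Leg 3: γ = 132.8; τ_3 = 25.15/132.8 = 0.1894 ms.
Total proper time: 0.1685 + τ_2 + 0.1894 = 3.441, so τ_2 = 3.441 − 0.3579 = 3.083 ms.
γ_2 = 13.12/3.083 = 4.255; β = √(1 − 1/γ²) = √0.9448.

β = 0.972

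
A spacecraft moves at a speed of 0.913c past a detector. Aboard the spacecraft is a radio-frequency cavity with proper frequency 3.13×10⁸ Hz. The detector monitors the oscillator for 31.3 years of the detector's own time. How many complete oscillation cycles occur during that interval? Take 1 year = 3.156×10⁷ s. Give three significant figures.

N = 1.26×10¹⁷

γ = 1/√(1 − 0.913²) = 1/√0.1664 = 2.451
During 31.3 years of lab time, the oscillator's proper time advances by τ = Δt/γ = 31.3/2.451 = 12.77 years = 4.030×10⁸ s.
N = f × τ = 3.13×10⁸ × 4.030×10⁸ = 1.261×10¹⁷.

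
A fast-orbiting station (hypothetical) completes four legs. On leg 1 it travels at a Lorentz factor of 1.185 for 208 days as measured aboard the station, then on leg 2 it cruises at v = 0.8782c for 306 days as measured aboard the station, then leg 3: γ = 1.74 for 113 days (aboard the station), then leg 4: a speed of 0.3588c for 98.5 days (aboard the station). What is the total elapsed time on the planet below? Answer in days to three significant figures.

Leg 1: γ = 1.185; Δt_1 = 1.185 × 208 = 246.5 days.
Leg 2: γ = 1/√(1 − 0.8782²) = 1/√0.2288 = 2.091; Δt_2 = 2.091 × 306 = 639.8 days.
Leg 3: γ = 1.74; Δt_3 = 1.740 × 113 = 196.6 days.
Leg 4: γ = 1/√(1 − 0.3588²) = 1/√0.8713 = 1.071; Δt_4 = 1.071 × 98.5 = 105.5 days.
Total: 246.5 + 639.8 + 196.6 + 105.5 days.

Δt = 1190 days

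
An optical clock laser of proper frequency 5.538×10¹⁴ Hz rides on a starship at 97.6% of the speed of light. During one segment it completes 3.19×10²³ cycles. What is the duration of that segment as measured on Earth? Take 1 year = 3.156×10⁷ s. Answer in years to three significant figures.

β = 0.976; γ = 1/√(1 − 0.976²) = 1/√0.04742 = 4.592
Proper time for N cycles: τ = N/f = 3.19×10²³/(5.538×10¹⁴) = 5.760×10⁸ s = 18.25 years.
Lab-frame duration Δt = γτ = 4.592 × 18.25 = 83.81 years.

Δt = 83.8 years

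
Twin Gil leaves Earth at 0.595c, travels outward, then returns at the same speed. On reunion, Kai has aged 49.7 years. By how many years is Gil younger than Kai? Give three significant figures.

Δt − τ = 9.75 years

γ = 1/√(1 − 0.595²) = 1/√0.6460 = 1.244
Gil's elapsed proper time: τ = 49.7/1.244 = 39.95 years.
Age gap = Δt − τ = 49.7 − 39.95 years.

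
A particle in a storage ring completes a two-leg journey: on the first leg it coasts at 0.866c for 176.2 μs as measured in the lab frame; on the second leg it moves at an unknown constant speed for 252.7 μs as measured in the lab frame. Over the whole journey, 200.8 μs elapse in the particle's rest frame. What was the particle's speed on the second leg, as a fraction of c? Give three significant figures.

β = 0.895

Leg 1: γ = 1/√(1 − 0.866²) = 1/√0.2500 = 2.000; τ_1 = 176.2/2.000 = 88.11 μs.
Leg 2: speed unknown; τ_2 = 252.7/γ_2.
Total proper time: 88.11 + τ_2 = 200.8, so τ_2 = 200.8 − 88.11 = 112.7 μs.
γ_2 = 252.7/112.7 = 2.242; β = √(1 − 1/γ²) = √0.8011.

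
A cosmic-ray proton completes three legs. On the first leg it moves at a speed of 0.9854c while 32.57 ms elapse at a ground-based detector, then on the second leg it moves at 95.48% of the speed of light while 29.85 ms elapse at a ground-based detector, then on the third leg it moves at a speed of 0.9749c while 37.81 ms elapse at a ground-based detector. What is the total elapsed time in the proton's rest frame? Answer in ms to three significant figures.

Leg 1: γ = 1/√(1 − 0.9854²) = 1/√0.02899 = 5.874; τ_1 = 32.57/5.874 = 5.545 ms.
Leg 2: β = 0.9548; γ = 1/√(1 − 0.9548²) = 1/√0.08836 = 3.364; τ_2 = 29.85/3.364 = 8.873 ms.
Leg 3: γ = 1/√(1 − 0.9749²) = 1/√0.04957 = 4.491; τ_3 = 37.81/4.491 = 8.418 ms.
Total: 5.545 + 8.873 + 8.418 ms.

τ = 22.8 ms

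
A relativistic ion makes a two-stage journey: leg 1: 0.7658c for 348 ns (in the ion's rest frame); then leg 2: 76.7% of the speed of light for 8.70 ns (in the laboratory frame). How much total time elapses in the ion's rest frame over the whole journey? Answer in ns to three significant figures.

τ = 354 ns

Leg 1: 348 ns is already measured in the ion's rest frame.
Leg 2: β = 0.767; γ = 1/√(1 − 0.767²) = 1/√0.4117 = 1.558; τ_2 = 8.70/1.558 = 5.582 ns.
Total: 348.0 + 5.582 ns.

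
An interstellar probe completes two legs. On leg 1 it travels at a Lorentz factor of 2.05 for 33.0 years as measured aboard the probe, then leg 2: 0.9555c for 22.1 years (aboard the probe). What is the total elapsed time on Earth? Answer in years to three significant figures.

Leg 1: γ = 2.05; Δt_1 = 2.050 × 33.0 = 67.65 years.
Leg 2: γ = 1/√(1 − 0.9555²) = 1/√0.08702 = 3.390; Δt_2 = 3.390 × 22.1 = 74.92 years.
Total: 67.65 + 74.92 years.

Δt = 143 years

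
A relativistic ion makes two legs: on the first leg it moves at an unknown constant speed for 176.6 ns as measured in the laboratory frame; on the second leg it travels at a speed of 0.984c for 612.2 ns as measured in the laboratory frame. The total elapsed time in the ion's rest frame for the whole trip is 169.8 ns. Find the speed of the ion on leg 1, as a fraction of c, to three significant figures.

β = 0.939

Leg 1: speed unknown; τ_1 = 176.6/γ_1.
Leg 2: γ = 1/√(1 − 0.984²) = 1/√0.03174 = 5.613; τ_2 = 612.2/5.613 = 109.1 ns.
Total proper time: τ_1 + 109.1 = 169.8, so τ_1 = 169.8 − 109.1 = 60.73 ns.
γ_1 = 176.6/60.73 = 2.908; β = √(1 − 1/γ²) = √0.8818.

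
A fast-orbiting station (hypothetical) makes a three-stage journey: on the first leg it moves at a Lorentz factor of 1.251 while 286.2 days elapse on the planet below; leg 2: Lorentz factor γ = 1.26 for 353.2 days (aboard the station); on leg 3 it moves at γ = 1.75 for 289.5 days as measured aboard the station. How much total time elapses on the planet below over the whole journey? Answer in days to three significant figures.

Δt = 1240 days

Leg 1: 286.2 days is already measured on the planet below.
Leg 2: γ = 1.26; Δt_2 = 1.260 × 353.2 = 445.0 days.
Leg 3: γ = 1.75; Δt_3 = 1.750 × 289.5 = 506.6 days.
Total: 286.2 + 445.0 + 506.6 days.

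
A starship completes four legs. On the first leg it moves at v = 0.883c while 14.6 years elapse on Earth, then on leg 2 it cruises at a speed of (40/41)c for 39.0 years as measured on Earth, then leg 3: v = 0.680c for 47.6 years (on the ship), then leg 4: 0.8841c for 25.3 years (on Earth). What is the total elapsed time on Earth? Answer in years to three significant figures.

Leg 1: 14.6 years is already measured on Earth.
Leg 2: 39.0 years is already measured on Earth.
Leg 3: γ = 1/√(1 − 0.680²) = 1/√0.5376 = 1.364; Δt_3 = 1.364 × 47.6 = 64.92 years.
Leg 4: 25.3 years is already measured on Earth.
Total: 14.60 + 39.00 + 64.92 + 25.30 years.

Δt = 144 years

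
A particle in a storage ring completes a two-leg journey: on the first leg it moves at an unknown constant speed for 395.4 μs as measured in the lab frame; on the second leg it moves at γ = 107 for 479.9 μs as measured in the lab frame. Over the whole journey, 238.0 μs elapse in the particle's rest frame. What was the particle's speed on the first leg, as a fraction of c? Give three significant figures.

Leg 1: speed unknown; τ_1 = 395.4/γ_1.
Leg 2: γ = 107; τ_2 = 479.9/107.0 = 4.485 μs.
Total proper time: τ_1 + 4.485 = 238.0, so τ_1 = 238.0 − 4.485 = 233.5 μs.
γ_1 = 395.4/233.5 = 1.693; β = √(1 − 1/γ²) = √0.6512.

β = 0.807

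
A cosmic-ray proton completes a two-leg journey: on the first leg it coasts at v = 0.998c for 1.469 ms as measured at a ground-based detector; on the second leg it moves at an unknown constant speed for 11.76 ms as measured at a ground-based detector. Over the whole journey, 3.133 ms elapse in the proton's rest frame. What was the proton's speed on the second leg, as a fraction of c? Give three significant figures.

Leg 1: γ = 1/√(1 − 0.998²) = 1/√0.003996 = 15.82; τ_1 = 1.469/15.82 = 0.09286 ms.
Leg 2: speed unknown; τ_2 = 11.76/γ_2.
Total proper time: 0.09286 + τ_2 = 3.133, so τ_2 = 3.133 − 0.09286 = 3.040 ms.
γ_2 = 11.76/3.040 = 3.868; β = √(1 − 1/γ²) = √0.9332.

β = 0.966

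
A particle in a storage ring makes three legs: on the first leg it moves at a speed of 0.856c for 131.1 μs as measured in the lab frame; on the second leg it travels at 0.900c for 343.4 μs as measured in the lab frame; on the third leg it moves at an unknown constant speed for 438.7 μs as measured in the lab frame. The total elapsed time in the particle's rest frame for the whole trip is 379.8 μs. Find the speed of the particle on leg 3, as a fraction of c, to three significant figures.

β = 0.929

Leg 1: γ = 1/√(1 − 0.856²) = 1/√0.2673 = 1.934; τ_1 = 131.1/1.934 = 67.78 μs.
Leg 2: γ = 1/√(1 − 0.900²) = 1/√0.1900 = 2.294; τ_2 = 343.4/2.294 = 149.7 μs.
Leg 3: speed unknown; τ_3 = 438.7/γ_3.
Total proper time: 67.78 + 149.7 + τ_3 = 379.8, so τ_3 = 379.8 − 217.5 = 162.3 μs.
γ_3 = 438.7/162.3 = 2.702; β = √(1 − 1/γ²) = √0.8631.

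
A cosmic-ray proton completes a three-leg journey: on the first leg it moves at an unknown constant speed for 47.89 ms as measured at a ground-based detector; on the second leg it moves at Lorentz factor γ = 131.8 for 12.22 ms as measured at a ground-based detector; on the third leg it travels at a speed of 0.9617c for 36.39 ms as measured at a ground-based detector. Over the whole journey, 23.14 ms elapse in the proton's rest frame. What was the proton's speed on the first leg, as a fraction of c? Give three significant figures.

Leg 1: speed unknown; τ_1 = 47.89/γ_1.
Leg 2: γ = 131.8; τ_2 = 12.22/131.8 = 0.09272 ms.
Leg 3: γ = 1/√(1 − 0.9617²) = 1/√0.07513 = 3.648; τ_3 = 36.39/3.648 = 9.975 ms.
Total proper time: τ_1 + 0.09272 + 9.975 = 23.14, so τ_1 = 23.14 − 10.07 = 13.07 ms.
γ_1 = 47.89/13.07 = 3.663; β = √(1 − 1/γ²) = √0.9255.

β = 0.962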